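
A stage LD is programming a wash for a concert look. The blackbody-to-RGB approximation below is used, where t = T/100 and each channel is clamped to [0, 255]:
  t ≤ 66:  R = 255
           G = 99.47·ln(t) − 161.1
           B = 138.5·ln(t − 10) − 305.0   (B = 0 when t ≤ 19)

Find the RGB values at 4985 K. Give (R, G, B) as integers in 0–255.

t = 4985/100 = 49.85; the t ≤ 66 branch applies.
R = 255 by definition for t ≤ 66.
G = 99.47·ln 49.85 − 161.1 = 99.47·3.9090 − 161.1 = 227.730.
B = 138.5·ln(49.85 − 10) − 305.0 = 138.5·ln 39.85 − 305.0 = 138.5·3.6851 − 305.0 = 205.389.
Rounded: (255, 228, 205).

(255, 228, 205)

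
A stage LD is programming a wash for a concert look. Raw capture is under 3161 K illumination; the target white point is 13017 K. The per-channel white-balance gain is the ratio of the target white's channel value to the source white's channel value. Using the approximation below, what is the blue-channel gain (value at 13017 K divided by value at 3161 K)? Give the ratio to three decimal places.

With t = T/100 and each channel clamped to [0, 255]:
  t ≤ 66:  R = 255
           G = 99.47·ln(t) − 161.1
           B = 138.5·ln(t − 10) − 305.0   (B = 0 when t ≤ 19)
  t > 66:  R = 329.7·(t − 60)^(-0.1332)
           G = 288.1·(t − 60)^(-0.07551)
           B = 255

2.114

At 3161 K (t = 31.61):
  B = 138.5·ln(31.61 − 10) − 305.0 = 138.5·ln 21.61 − 305.0 = 138.5·3.0732 − 305.0 = 120.632.
At 13017 K (t = 130.17):
  B = 255 by definition for t > 66.
Gain = 255.000 / 120.632 = 2.1139 → 2.114.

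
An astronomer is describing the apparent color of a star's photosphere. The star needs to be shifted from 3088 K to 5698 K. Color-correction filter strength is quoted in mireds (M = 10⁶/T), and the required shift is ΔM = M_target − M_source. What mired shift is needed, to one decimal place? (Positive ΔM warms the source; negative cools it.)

M_source = 10⁶/3088 = 323.834; M_target = 10⁶/5698 = 175.500.
ΔM = 175.500 − 323.834 = -148.334 → -148.3 mireds, a cooling shift.

-148.3 mireds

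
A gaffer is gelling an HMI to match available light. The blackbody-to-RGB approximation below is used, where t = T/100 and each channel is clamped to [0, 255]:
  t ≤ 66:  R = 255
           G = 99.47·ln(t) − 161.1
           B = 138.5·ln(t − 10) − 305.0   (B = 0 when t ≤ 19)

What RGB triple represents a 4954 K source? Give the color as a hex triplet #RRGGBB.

#FFE3CC

t = 4954/100 = 49.54; the t ≤ 66 branch applies.
R = 255 by definition for t ≤ 66.
G = 99.47·ln 49.54 − 161.1 = 99.47·3.9028 − 161.1 = 227.110.
B = 138.5·ln(49.54 − 10) − 305.0 = 138.5·ln 39.54 − 305.0 = 138.5·3.6773 − 305.0 = 204.308.
Rounded: (255, 227, 204).
In hex: #FFE3CC.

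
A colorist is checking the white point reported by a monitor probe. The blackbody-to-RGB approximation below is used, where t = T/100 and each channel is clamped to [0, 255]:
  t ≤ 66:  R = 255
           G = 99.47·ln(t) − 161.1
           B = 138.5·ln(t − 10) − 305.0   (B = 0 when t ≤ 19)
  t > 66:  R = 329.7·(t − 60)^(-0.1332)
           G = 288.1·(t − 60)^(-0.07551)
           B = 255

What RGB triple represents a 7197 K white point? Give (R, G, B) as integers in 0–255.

t = 7197/100 = 71.97; the t > 66 branch applies.
R = 329.7·(71.97 − 60)^(-0.1332) = 329.7·11.97^(-0.1332) = 329.7·0.71845 = 236.874.
G = 288.1·(71.97 − 60)^(-0.07551) = 288.1·11.97^(-0.07551) = 288.1·0.82907 = 238.856.
B = 255 by definition for t > 66.
Rounded: (237, 239, 255).

(237, 239, 255)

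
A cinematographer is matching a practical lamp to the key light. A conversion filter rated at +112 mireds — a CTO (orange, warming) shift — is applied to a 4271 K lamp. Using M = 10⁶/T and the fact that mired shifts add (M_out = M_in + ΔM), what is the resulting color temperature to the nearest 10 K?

M_in = 10⁶/4271 = 234.14 mireds.
M_out = 234.14 + (+112) = 346.14 mireds.
T_out = 10⁶/346.14 = 2889.0 K → 2890 K.

2890 K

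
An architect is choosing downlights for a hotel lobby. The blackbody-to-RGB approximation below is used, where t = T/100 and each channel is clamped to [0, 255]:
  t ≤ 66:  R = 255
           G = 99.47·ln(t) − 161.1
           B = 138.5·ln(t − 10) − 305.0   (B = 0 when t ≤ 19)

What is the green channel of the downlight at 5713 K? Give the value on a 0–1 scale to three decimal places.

0.946

t = 5713/100 = 57.13; the t ≤ 66 branch applies.
G = 99.47·ln 57.13 − 161.1 = 99.47·4.0453 − 161.1 = 241.289.
On a 0–1 scale: 241.289/255 = 0.9462 → 0.946.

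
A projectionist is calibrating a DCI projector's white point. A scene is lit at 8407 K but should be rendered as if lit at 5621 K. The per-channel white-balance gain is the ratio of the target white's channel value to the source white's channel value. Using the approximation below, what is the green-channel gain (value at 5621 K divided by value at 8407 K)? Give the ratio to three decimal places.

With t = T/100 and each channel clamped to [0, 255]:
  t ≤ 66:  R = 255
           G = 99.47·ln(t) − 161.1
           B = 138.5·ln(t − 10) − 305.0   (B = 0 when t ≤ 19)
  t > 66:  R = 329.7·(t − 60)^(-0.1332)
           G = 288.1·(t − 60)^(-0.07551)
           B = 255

At 8407 K (t = 84.07):
  G = 288.1·(84.07 − 60)^(-0.07551) = 288.1·24.07^(-0.07551) = 288.1·0.78647 = 226.583.
At 5621 K (t = 56.21):
  G = 99.47·ln 56.21 − 161.1 = 99.47·4.0291 − 161.1 = 239.674.
Gain = 239.674 / 226.583 = 1.0578 → 1.058.

1.058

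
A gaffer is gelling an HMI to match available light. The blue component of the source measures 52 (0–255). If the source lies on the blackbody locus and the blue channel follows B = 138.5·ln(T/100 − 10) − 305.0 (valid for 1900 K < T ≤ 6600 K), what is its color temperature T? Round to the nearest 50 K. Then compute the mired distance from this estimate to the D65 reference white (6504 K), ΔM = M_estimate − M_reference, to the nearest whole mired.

ln(t − 10) = (52 + 305.0) / 138.5 = 2.5776.
t − 10 = e^2.5776 = 13.166, so t = 23.166.
T = 100·t = 2317 K → 2300 K to the nearest 50 K.
M_estimate = 10⁶/2300 = 434.78; M_reference = 10⁶/6504 = 153.75.
ΔM = 434.78 − 153.75 = 281.03 → +281 mireds.

+281 mireds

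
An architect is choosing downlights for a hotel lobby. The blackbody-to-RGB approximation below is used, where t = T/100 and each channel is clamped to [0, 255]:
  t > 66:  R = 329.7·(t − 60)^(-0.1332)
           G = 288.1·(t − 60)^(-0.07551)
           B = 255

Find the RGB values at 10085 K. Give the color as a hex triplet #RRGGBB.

#C9DAFF

t = 10085/100 = 100.85; the t > 66 branch applies.
R = 329.7·(100.85 − 60)^(-0.1332) = 329.7·40.85^(-0.1332) = 329.7·0.61008 = 201.145.
G = 288.1·(100.85 − 60)^(-0.07551) = 288.1·40.85^(-0.07551) = 288.1·0.75568 = 217.712.
B = 255 by definition for t > 66.
Rounded: (201, 218, 255).
In hex: #C9DAFF.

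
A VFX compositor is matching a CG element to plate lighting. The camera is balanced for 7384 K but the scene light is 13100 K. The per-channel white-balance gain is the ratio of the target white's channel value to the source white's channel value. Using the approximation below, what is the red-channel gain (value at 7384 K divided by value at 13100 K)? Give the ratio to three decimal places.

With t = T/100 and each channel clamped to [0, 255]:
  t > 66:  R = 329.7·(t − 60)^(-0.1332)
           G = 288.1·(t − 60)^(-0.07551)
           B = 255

1.243

At 13100 K (t = 131):
  R = 329.7·(131 − 60)^(-0.1332) = 329.7·71^(-0.1332) = 329.7·0.56678 = 186.866.
At 7384 K (t = 73.84):
  R = 329.7·(73.84 − 60)^(-0.1332) = 329.7·13.84^(-0.1332) = 329.7·0.70469 = 232.338.
Gain = 232.338 / 186.866 = 1.2433 → 1.243.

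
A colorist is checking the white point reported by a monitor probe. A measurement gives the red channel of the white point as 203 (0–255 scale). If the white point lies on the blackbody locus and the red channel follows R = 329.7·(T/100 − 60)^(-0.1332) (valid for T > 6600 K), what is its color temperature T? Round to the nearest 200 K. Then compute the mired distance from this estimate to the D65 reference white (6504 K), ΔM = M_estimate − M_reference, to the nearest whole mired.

-52 mireds

(t − 60)^(-0.1332) = 203/329.7 = 0.61571.
t − 60 = 0.61571^(1/-0.1332) = 0.61571^(-7.508) = 38.129, so t = 98.129.
T = 100·t = 9813 K → 9800 K to the nearest 200 K.
M_estimate = 10⁶/9800 = 102.04; M_reference = 10⁶/6504 = 153.75.
ΔM = 102.04 − 153.75 = -51.71 → -52 mireds.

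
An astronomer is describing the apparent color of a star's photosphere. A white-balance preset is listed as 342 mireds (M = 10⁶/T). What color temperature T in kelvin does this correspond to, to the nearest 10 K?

2920 K

T = 10⁶ / 342 = 2923.98 K → 2920 K.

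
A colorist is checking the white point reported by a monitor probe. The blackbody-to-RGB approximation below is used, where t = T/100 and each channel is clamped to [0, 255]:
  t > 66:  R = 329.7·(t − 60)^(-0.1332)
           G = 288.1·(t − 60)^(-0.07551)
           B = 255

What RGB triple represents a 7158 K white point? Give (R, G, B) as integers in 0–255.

t = 7158/100 = 71.58; the t > 66 branch applies.
R = 329.7·(71.58 − 60)^(-0.1332) = 329.7·11.58^(-0.1332) = 329.7·0.72163 = 237.921.
G = 288.1·(71.58 − 60)^(-0.07551) = 288.1·11.58^(-0.07551) = 288.1·0.83115 = 239.454.
B = 255 by definition for t > 66.
Rounded: (238, 239, 255).

(238, 239, 255)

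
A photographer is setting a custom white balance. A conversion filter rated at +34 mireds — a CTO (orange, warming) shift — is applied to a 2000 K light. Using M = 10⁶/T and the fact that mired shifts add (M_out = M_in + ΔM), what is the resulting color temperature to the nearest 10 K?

M_in = 10⁶/2000 = 500.00 mireds.
M_out = 500.00 + (+34) = 534.00 mireds.
T_out = 10⁶/534.00 = 1872.7 K → 1870 K.

1870 K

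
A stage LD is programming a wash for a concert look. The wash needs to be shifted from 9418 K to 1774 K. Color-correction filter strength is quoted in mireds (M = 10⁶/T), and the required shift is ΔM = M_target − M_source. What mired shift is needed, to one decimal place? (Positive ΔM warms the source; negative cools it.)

M_source = 10⁶/9418 = 106.180; M_target = 10⁶/1774 = 563.698.
ΔM = 563.698 − 106.180 = 457.518 → +457.5 mireds, a warming shift.

+457.5 mireds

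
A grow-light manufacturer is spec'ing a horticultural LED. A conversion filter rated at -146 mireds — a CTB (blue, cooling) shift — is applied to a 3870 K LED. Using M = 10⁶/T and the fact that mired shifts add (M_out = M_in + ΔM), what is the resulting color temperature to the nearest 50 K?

M_in = 10⁶/3870 = 258.40 mireds.
M_out = 258.40 + (-146) = 112.40 mireds.
T_out = 10⁶/112.40 = 8897.0 K → 8900 K.

8900 K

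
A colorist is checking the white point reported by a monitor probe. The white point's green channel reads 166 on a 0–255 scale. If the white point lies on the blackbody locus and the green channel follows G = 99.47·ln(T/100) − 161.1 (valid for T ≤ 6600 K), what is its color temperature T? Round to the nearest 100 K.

2700 K

ln t = (166 + 161.1) / 99.47 = 3.2884.
t = e^3.2884 = 26.801.
T = 100·t = 2680 K → 2700 K to the nearest 100 K.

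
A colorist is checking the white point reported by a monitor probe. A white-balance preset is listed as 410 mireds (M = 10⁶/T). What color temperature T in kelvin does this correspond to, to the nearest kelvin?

T = 10⁶ / 410 = 2439.02 K → 2439 K.

2439 K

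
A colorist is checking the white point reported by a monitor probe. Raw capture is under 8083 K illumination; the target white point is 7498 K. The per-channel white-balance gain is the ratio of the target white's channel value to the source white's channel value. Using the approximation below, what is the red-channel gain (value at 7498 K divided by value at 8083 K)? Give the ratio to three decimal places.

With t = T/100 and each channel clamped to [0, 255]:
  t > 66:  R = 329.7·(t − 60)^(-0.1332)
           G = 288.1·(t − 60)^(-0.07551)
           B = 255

At 8083 K (t = 80.83):
  R = 329.7·(80.83 − 60)^(-0.1332) = 329.7·20.83^(-0.1332) = 329.7·0.66735 = 220.024.
At 7498 K (t = 74.98):
  R = 329.7·(74.98 − 60)^(-0.1332) = 329.7·14.98^(-0.1332) = 329.7·0.69730 = 229.901.
Gain = 229.901 / 220.024 = 1.0449 → 1.045.

1.045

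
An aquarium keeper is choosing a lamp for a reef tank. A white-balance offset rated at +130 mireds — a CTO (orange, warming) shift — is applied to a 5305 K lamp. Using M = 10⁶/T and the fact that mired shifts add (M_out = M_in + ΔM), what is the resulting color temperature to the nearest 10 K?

3140 K

M_in = 10⁶/5305 = 188.50 mireds.
M_out = 188.50 + (+130) = 318.50 mireds.
T_out = 10⁶/318.50 = 3139.7 K → 3140 K.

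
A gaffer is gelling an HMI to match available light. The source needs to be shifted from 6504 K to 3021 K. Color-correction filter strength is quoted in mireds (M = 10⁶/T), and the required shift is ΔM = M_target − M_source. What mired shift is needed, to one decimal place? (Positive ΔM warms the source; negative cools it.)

+177.3 mireds

M_source = 10⁶/6504 = 153.752; M_target = 10⁶/3021 = 331.016.
ΔM = 331.016 − 153.752 = 177.265 → +177.3 mireds, a warming shift.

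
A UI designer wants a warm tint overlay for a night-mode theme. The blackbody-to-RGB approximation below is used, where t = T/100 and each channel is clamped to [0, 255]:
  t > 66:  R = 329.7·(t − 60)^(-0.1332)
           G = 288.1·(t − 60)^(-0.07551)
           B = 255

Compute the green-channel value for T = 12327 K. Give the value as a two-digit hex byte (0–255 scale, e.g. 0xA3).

t = 12327/100 = 123.27; the t > 66 branch applies.
G = 288.1·(123.27 − 60)^(-0.07551) = 288.1·63.27^(-0.07551) = 288.1·0.73112 = 210.637.
Rounded: 211; in hex, 0xD3.

0xD3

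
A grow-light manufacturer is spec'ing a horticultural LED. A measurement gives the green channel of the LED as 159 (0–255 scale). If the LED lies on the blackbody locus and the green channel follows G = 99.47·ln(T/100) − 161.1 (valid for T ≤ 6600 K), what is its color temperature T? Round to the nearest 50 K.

2500 K

ln t = (159 + 161.1) / 99.47 = 3.2181.
t = e^3.2181 = 24.980.
T = 100·t = 2498 K → 2500 K to the nearest 50 K.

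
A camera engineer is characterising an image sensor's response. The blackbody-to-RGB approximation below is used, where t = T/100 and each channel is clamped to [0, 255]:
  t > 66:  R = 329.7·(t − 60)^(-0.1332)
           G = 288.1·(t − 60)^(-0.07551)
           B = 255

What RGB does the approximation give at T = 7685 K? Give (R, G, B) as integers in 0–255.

t = 7685/100 = 76.85; the t > 66 branch applies.
R = 329.7·(76.85 − 60)^(-0.1332) = 329.7·16.85^(-0.1332) = 329.7·0.68646 = 226.327.
G = 288.1·(76.85 − 60)^(-0.07551) = 288.1·16.85^(-0.07551) = 288.1·0.80794 = 232.768.
B = 255 by definition for t > 66.
Rounded: (226, 233, 255).

(226, 233, 255)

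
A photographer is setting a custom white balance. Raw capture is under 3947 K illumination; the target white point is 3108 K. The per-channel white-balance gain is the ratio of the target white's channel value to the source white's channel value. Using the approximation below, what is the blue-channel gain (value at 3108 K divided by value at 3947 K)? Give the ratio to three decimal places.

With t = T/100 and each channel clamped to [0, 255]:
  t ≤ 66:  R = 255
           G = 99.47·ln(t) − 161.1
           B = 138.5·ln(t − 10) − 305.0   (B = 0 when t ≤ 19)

At 3947 K (t = 39.47):
  B = 138.5·ln(39.47 − 10) − 305.0 = 138.5·ln 29.47 − 305.0 = 138.5·3.3834 − 305.0 = 163.597.
At 3108 K (t = 31.08):
  B = 138.5·ln(31.08 − 10) − 305.0 = 138.5·ln 21.08 − 305.0 = 138.5·3.0483 − 305.0 = 117.193.
Gain = 117.193 / 163.597 = 0.7164 → 0.716.

0.716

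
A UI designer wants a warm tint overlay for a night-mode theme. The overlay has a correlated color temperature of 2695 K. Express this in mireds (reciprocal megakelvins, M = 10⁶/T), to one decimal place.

371.1 mireds

M = 10⁶ / 2695 = 371.058 → 371.1 mireds.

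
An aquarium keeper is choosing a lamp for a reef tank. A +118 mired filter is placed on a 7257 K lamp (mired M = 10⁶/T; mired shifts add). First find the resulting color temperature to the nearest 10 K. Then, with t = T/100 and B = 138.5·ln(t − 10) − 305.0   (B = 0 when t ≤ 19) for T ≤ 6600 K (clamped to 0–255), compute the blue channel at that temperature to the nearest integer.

162

M_in = 10⁶/7257 = 137.80; M_out = 137.80 + (+118) = 255.80.
T_out = 10⁶/255.80 = 3909.3 K → 3910 K; t = 39.1.
B = 138.5·ln(39.1 − 10) − 305.0 = 138.5·ln 29.1 − 305.0 = 138.5·3.3707 − 305.0 = 161.847.
Rounded: 162.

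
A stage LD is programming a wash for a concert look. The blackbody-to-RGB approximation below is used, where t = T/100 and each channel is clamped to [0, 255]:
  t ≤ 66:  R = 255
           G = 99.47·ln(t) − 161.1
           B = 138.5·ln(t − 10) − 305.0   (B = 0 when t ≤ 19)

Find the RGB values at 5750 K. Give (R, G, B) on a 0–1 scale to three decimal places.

(1.000, 0.949, 0.901)

t = 5750/100 = 57.5; the t ≤ 66 branch applies.
R = 255 by definition for t ≤ 66.
G = 99.47·ln 57.5 − 161.1 = 99.47·4.0518 − 161.1 = 241.931.
B = 138.5·ln(57.5 − 10) − 305.0 = 138.5·ln 47.5 − 305.0 = 138.5·3.8607 − 305.0 = 229.711.
Dividing each by 255: (1.0000, 0.9487, 0.9008) → (1.000, 0.949, 0.901).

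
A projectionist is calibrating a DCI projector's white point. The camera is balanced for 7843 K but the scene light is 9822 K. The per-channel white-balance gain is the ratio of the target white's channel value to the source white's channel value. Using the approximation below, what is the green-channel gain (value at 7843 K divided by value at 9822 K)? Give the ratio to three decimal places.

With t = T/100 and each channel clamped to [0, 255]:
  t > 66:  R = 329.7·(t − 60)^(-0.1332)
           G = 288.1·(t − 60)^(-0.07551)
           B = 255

1.057

At 9822 K (t = 98.22):
  G = 288.1·(98.22 − 60)^(-0.07551) = 288.1·38.22^(-0.07551) = 288.1·0.75949 = 218.809.
At 7843 K (t = 78.43):
  G = 288.1·(78.43 − 60)^(-0.07551) = 288.1·18.43^(-0.07551) = 288.1·0.80249 = 231.198.
Gain = 231.198 / 218.809 = 1.0566 → 1.057.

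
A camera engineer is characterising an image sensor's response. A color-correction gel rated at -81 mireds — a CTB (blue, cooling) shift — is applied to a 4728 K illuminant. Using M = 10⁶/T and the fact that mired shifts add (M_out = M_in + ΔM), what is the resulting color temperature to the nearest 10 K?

7660 K

M_in = 10⁶/4728 = 211.51 mireds.
M_out = 211.51 + (-81) = 130.51 mireds.
T_out = 10⁶/130.51 = 7662.5 K → 7660 K.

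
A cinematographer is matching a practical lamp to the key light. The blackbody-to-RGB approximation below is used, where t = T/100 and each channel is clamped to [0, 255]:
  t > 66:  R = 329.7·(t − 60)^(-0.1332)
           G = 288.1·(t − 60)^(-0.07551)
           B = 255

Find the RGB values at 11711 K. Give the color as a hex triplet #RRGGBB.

t = 11711/100 = 117.11; the t > 66 branch applies.
R = 329.7·(117.11 − 60)^(-0.1332) = 329.7·57.11^(-0.1332) = 329.7·0.58345 = 192.364.
G = 288.1·(117.11 − 60)^(-0.07551) = 288.1·57.11^(-0.07551) = 288.1·0.73680 = 212.273.
B = 255 by definition for t > 66.
Rounded: (192, 212, 255).
In hex: #C0D4FF.

#C0D4FF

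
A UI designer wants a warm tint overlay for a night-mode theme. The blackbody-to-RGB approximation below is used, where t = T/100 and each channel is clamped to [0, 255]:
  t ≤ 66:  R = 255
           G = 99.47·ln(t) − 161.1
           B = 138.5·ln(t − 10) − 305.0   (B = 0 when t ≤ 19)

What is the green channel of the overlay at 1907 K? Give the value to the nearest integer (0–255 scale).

t = 1907/100 = 19.07; the t ≤ 66 branch applies.
G = 99.47·ln 19.07 − 161.1 = 99.47·2.9481 − 161.1 = 132.149.
Rounded: 132.

132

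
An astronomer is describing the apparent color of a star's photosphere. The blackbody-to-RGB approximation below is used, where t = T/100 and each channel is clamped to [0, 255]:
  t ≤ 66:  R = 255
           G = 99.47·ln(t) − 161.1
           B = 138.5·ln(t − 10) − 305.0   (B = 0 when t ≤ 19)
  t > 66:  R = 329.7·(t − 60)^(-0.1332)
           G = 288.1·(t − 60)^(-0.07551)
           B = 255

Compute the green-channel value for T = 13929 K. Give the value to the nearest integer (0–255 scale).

207

t = 13929/100 = 139.29; the t > 66 branch applies.
G = 288.1·(139.29 − 60)^(-0.07551) = 288.1·79.29^(-0.07551) = 288.1·0.71877 = 207.078.
Rounded: 207.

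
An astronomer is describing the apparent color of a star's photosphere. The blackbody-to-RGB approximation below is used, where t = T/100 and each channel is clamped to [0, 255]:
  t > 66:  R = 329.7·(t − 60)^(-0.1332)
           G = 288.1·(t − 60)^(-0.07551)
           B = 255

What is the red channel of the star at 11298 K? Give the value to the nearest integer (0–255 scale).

t = 11298/100 = 112.98; the t > 66 branch applies.
R = 329.7·(112.98 − 60)^(-0.1332) = 329.7·52.98^(-0.1332) = 329.7·0.58932 = 194.298.
Rounded: 194.

194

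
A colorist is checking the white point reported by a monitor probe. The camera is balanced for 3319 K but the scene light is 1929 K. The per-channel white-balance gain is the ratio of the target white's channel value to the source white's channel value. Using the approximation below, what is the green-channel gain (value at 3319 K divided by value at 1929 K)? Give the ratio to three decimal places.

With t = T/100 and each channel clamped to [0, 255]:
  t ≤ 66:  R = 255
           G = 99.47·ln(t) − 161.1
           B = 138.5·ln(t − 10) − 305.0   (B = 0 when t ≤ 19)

1.405

At 1929 K (t = 19.29):
  G = 99.47·ln 19.29 − 161.1 = 99.47·2.9596 − 161.1 = 133.290.
At 3319 K (t = 33.19):
  G = 99.47·ln 33.19 − 161.1 = 99.47·3.5022 − 161.1 = 187.269.
Gain = 187.269 / 133.290 = 1.4050 → 1.405.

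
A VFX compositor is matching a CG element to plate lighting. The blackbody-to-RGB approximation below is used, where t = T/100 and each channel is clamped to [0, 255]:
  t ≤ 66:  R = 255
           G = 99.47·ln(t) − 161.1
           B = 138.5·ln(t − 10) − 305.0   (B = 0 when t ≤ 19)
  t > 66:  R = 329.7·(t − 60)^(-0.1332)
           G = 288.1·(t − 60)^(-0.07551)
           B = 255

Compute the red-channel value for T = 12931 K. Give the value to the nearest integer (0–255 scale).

187

t = 12931/100 = 129.31; the t > 66 branch applies.
R = 329.7·(129.31 − 60)^(-0.1332) = 329.7·69.31^(-0.1332) = 329.7·0.56860 = 187.467.
Rounded: 187.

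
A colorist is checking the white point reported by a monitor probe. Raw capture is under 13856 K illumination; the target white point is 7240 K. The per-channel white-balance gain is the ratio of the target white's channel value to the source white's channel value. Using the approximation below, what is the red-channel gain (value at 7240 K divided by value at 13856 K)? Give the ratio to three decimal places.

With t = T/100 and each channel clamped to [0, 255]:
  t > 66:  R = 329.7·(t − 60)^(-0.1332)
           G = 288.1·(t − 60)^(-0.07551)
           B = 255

At 13856 K (t = 138.56):
  R = 329.7·(138.56 − 60)^(-0.1332) = 329.7·78.56^(-0.1332) = 329.7·0.55919 = 184.365.
At 7240 K (t = 72.4):
  R = 329.7·(72.4 − 60)^(-0.1332) = 329.7·12.4^(-0.1332) = 329.7·0.71508 = 235.763.
Gain = 235.763 / 184.365 = 1.2788 → 1.279.

1.279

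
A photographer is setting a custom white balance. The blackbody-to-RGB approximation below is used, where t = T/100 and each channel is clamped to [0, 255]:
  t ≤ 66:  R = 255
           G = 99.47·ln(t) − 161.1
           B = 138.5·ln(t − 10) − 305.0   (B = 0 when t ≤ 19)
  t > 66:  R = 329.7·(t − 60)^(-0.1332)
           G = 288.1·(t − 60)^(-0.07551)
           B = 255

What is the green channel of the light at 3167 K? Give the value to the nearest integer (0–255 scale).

t = 3167/100 = 31.67; the t ≤ 66 branch applies.
G = 99.47·ln 31.67 − 161.1 = 99.47·3.4554 − 161.1 = 182.606.
Rounded: 183.

183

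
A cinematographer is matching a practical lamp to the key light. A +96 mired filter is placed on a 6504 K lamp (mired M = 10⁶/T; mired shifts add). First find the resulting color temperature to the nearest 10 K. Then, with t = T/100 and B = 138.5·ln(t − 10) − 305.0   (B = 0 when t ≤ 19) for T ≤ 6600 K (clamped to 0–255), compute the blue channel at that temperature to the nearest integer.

166

M_in = 10⁶/6504 = 153.75; M_out = 153.75 + (+96) = 249.75.
T_out = 10⁶/249.75 = 4004.0 K → 4000 K; t = 40.
B = 138.5·ln(40 − 10) − 305.0 = 138.5·ln 30 − 305.0 = 138.5·3.4012 − 305.0 = 166.066.
Rounded: 166.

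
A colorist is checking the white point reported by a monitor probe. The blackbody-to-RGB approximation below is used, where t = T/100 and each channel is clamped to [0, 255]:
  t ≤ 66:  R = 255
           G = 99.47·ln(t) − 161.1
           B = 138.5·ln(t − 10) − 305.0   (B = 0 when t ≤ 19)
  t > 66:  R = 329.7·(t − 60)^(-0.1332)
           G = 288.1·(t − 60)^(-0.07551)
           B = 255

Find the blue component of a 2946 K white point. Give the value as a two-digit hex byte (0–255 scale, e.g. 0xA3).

0x6A

t = 2946/100 = 29.46; the t ≤ 66 branch applies.
B = 138.5·ln(29.46 − 10) − 305.0 = 138.5·ln 19.46 − 305.0 = 138.5·2.9684 − 305.0 = 106.118.
Rounded: 106; in hex, 0x6A.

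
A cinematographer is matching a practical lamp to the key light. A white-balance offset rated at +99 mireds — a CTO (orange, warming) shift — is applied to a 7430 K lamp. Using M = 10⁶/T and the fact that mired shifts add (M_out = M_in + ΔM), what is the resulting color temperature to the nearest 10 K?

M_in = 10⁶/7430 = 134.59 mireds.
M_out = 134.59 + (+99) = 233.59 mireds.
T_out = 10⁶/233.59 = 4281.0 K → 4280 K.

4280 K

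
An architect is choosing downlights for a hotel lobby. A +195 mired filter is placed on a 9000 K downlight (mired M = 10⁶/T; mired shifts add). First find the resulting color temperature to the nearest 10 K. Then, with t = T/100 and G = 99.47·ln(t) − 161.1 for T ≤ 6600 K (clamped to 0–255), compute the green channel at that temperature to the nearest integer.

186

M_in = 10⁶/9000 = 111.11; M_out = 111.11 + (+195) = 306.11.
T_out = 10⁶/306.11 = 3266.8 K → 3270 K; t = 32.7.
G = 99.47·ln 32.7 − 161.1 = 99.47·3.4874 − 161.1 = 185.789.
Rounded: 186.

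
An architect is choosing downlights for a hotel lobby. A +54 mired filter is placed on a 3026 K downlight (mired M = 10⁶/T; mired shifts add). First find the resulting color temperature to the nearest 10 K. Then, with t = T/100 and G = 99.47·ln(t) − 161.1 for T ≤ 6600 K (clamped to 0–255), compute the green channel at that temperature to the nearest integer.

M_in = 10⁶/3026 = 330.47; M_out = 330.47 + (+54) = 384.47.
T_out = 10⁶/384.47 = 2601.0 K → 2600 K; t = 26.
G = 99.47·ln 26 − 161.1 = 99.47·3.2581 − 161.1 = 162.983.
Rounded: 163.

163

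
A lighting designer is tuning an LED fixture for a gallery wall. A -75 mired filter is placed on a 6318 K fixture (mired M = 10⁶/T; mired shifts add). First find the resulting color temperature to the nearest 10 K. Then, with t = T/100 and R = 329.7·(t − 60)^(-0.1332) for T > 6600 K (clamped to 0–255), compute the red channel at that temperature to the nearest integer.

M_in = 10⁶/6318 = 158.28; M_out = 158.28 + (-75) = 83.28.
T_out = 10⁶/83.28 = 12008.0 K → 12010 K; t = 120.1.
R = 329.7·(120.1 − 60)^(-0.1332) = 329.7·60.1^(-0.1332) = 329.7·0.57950 = 191.061.
Rounded: 191.

191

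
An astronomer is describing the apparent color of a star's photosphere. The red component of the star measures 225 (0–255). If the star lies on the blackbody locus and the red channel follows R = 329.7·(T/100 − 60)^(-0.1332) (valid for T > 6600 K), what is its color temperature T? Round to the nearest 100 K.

(t − 60)^(-0.1332) = 225/329.7 = 0.68244.
t − 60 = 0.68244^(1/-0.1332) = 0.68244^(-7.508) = 17.610, so t = 77.610.
T = 100·t = 7761 K → 7800 K to the nearest 100 K.

7800 K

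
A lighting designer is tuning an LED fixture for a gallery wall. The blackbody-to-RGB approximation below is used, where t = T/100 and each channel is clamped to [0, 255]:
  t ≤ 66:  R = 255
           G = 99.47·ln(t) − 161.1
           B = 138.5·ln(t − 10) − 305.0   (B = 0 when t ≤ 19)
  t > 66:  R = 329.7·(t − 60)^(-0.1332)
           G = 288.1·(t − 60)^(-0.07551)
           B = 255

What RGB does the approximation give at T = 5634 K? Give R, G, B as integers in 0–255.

t = 5634/100 = 56.34; the t ≤ 66 branch applies.
R = 255 by definition for t ≤ 66.
G = 99.47·ln 56.34 − 161.1 = 99.47·4.0314 − 161.1 = 239.904.
B = 138.5·ln(56.34 − 10) − 305.0 = 138.5·ln 46.34 − 305.0 = 138.5·3.8360 − 305.0 = 226.287.
Rounded: (255, 240, 226).

R=255, G=240, B=226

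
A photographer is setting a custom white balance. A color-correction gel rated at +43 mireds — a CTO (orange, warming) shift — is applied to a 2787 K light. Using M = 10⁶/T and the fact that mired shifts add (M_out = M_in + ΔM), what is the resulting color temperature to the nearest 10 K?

M_in = 10⁶/2787 = 358.81 mireds.
M_out = 358.81 + (+43) = 401.81 mireds.
T_out = 10⁶/401.81 = 2488.7 K → 2490 K.

2490 K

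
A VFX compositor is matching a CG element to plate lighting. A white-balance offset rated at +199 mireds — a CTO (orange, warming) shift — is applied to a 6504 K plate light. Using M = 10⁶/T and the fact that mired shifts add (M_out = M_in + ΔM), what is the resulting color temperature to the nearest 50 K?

M_in = 10⁶/6504 = 153.75 mireds.
M_out = 153.75 + (+199) = 352.75 mireds.
T_out = 10⁶/352.75 = 2834.9 K → 2850 K.

2850 K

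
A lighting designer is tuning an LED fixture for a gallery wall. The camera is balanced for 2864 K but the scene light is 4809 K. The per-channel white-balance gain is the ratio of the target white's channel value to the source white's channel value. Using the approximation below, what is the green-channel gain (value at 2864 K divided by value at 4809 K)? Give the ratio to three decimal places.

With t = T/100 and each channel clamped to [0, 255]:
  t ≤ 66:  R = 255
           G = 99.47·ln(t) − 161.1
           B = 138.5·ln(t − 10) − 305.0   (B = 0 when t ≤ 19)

At 4809 K (t = 48.09):
  G = 99.47·ln 48.09 − 161.1 = 99.47·3.8731 − 161.1 = 224.155.
At 2864 K (t = 28.64):
  G = 99.47·ln 28.64 − 161.1 = 99.47·3.3548 − 161.1 = 172.602.
Gain = 172.602 / 224.155 = 0.7700 → 0.770.

0.770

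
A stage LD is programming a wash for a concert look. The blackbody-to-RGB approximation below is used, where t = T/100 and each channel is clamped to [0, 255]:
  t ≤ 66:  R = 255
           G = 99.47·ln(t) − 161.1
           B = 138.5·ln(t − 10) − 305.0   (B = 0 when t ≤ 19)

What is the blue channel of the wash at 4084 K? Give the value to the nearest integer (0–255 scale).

t = 4084/100 = 40.84; the t ≤ 66 branch applies.
B = 138.5·ln(40.84 − 10) − 305.0 = 138.5·ln 30.84 − 305.0 = 138.5·3.4288 − 305.0 = 169.891.
Rounded: 170.

170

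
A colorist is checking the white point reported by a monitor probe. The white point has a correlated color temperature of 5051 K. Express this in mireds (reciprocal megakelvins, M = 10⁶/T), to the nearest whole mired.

198 mireds

M = 10⁶ / 5051 = 197.981 → 198 mireds.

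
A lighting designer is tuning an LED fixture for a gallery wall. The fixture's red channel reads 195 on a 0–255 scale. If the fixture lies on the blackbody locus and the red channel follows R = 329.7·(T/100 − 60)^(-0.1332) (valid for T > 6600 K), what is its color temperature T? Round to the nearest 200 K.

11200 K

(t − 60)^(-0.1332) = 195/329.7 = 0.59145.
t − 60 = 0.59145^(1/-0.1332) = 0.59145^(-7.508) = 51.564, so t = 111.564.
T = 100·t = 11156 K → 11200 K to the nearest 200 K.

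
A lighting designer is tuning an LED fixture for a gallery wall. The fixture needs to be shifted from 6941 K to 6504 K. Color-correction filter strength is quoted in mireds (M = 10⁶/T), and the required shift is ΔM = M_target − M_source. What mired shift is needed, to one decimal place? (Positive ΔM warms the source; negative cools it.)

M_source = 10⁶/6941 = 144.071; M_target = 10⁶/6504 = 153.752.
ΔM = 153.752 − 144.071 = 9.680 → +9.7 mireds, a warming shift.

+9.7 mireds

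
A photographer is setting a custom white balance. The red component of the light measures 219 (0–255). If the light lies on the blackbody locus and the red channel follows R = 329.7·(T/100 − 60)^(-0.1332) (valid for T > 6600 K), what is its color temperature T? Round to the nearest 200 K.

(t − 60)^(-0.1332) = 219/329.7 = 0.66424.
t − 60 = 0.66424^(1/-0.1332) = 0.66424^(-7.508) = 21.572, so t = 81.572.
T = 100·t = 8157 K → 8200 K to the nearest 200 K.

8200 K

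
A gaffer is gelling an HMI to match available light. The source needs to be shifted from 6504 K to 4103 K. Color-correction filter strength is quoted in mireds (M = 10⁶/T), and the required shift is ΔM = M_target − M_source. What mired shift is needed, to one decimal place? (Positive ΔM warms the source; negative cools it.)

+90.0 mireds

M_source = 10⁶/6504 = 153.752; M_target = 10⁶/4103 = 243.724.
ΔM = 243.724 − 153.752 = 89.973 → +90.0 mireds, a warming shift.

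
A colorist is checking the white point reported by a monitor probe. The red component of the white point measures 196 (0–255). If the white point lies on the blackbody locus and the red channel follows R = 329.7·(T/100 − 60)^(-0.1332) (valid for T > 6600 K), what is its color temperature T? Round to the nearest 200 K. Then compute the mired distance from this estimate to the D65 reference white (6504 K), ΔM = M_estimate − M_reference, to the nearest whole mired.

-63 mireds

(t − 60)^(-0.1332) = 196/329.7 = 0.59448.
t − 60 = 0.59448^(1/-0.1332) = 0.59448^(-7.508) = 49.621, so t = 109.621.
T = 100·t = 10962 K → 11000 K to the nearest 200 K.
M_estimate = 10⁶/11000 = 90.91; M_reference = 10⁶/6504 = 153.75.
ΔM = 90.91 − 153.75 = -62.84 → -63 mireds.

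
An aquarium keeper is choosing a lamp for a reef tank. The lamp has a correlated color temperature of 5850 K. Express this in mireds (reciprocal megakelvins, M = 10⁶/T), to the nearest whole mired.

M = 10⁶ / 5850 = 170.940 → 171 mireds.

171 mireds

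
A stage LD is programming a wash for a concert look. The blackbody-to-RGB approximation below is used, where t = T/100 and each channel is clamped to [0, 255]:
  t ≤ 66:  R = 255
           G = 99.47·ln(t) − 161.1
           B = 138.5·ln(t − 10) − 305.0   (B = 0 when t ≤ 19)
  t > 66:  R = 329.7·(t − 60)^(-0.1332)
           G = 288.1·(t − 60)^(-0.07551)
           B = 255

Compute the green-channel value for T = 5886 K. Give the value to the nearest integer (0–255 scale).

t = 5886/100 = 58.86; the t ≤ 66 branch applies.
G = 99.47·ln 58.86 − 161.1 = 99.47·4.0752 − 161.1 = 244.256.
Rounded: 244.

244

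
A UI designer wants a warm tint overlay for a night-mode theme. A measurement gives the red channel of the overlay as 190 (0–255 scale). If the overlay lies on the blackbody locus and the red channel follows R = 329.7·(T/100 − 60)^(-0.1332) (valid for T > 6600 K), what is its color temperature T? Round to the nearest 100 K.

(t − 60)^(-0.1332) = 190/329.7 = 0.57628.
t − 60 = 0.57628^(1/-0.1332) = 0.57628^(-7.508) = 62.667, so t = 122.667.
T = 100·t = 12267 K → 12300 K to the nearest 100 K.

12300 K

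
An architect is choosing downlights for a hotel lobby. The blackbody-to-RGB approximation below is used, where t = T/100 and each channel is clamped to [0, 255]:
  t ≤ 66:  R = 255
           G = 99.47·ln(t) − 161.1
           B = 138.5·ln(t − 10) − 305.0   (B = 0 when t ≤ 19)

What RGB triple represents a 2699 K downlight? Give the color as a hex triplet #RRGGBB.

t = 2699/100 = 26.99; the t ≤ 66 branch applies.
R = 255 by definition for t ≤ 66.
G = 99.47·ln 26.99 − 161.1 = 99.47·3.2955 − 161.1 = 166.700.
B = 138.5·ln(26.99 − 10) − 305.0 = 138.5·ln 16.99 − 305.0 = 138.5·2.8326 − 305.0 = 87.319.
Rounded: (255, 167, 87).
In hex: #FFA757.

#FFA757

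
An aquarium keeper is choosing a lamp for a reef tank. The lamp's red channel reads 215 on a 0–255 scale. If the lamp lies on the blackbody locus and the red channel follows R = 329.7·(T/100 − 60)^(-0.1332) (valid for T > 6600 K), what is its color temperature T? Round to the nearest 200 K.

8400 K

(t − 60)^(-0.1332) = 215/329.7 = 0.65211.
t − 60 = 0.65211^(1/-0.1332) = 0.65211^(-7.508) = 24.774, so t = 84.774.
T = 100·t = 8477 K → 8400 K to the nearest 200 K.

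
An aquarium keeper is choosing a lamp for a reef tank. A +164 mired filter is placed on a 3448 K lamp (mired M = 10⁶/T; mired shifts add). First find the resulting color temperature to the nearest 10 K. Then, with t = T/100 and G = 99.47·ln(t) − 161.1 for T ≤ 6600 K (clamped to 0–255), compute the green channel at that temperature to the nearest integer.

146

M_in = 10⁶/3448 = 290.02; M_out = 290.02 + (+164) = 454.02.
T_out = 10⁶/454.02 = 2202.5 K → 2200 K; t = 22.
G = 99.47·ln 22 − 161.1 = 99.47·3.0910 − 161.1 = 146.366.
Rounded: 146.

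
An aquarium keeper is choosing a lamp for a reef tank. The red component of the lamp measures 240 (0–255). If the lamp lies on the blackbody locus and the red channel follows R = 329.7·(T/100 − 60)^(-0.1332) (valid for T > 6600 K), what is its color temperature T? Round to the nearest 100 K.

7100 K

(t − 60)^(-0.1332) = 240/329.7 = 0.72793.
t − 60 = 0.72793^(1/-0.1332) = 0.72793^(-7.508) = 10.848, so t = 70.848.
T = 100·t = 7085 K → 7100 K to the nearest 100 K.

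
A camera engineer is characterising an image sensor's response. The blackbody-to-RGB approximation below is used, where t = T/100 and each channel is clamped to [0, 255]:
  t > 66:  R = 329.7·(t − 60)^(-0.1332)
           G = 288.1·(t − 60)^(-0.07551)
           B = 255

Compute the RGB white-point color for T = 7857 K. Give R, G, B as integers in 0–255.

t = 7857/100 = 78.57; the t > 66 branch applies.
R = 329.7·(78.57 − 60)^(-0.1332) = 329.7·18.57^(-0.1332) = 329.7·0.67763 = 223.415.
G = 288.1·(78.57 − 60)^(-0.07551) = 288.1·18.57^(-0.07551) = 288.1·0.80203 = 231.066.
B = 255 by definition for t > 66.
Rounded: (223, 231, 255).

R=223, G=231, B=255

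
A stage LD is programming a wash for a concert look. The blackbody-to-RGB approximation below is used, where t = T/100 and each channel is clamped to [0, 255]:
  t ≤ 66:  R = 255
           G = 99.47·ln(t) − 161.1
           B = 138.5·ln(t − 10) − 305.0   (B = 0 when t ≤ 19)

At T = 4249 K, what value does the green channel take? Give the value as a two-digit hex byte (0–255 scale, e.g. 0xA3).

0xD4

t = 4249/100 = 42.49; the t ≤ 66 branch applies.
G = 99.47·ln 42.49 − 161.1 = 99.47·3.7493 − 161.1 = 211.840.
Rounded: 212; in hex, 0xD4.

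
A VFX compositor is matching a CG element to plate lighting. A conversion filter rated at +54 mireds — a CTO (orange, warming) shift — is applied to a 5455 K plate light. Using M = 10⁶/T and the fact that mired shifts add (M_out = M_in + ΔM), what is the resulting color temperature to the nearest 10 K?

M_in = 10⁶/5455 = 183.32 mireds.
M_out = 183.32 + (+54) = 237.32 mireds.
T_out = 10⁶/237.32 = 4213.8 K → 4210 K.

4210 K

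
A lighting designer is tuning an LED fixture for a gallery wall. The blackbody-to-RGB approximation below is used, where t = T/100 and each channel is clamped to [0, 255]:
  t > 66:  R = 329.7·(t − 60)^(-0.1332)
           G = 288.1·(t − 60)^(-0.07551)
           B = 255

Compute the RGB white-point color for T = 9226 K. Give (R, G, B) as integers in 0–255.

(208, 222, 255)

t = 9226/100 = 92.26; the t > 66 branch applies.
R = 329.7·(92.26 − 60)^(-0.1332) = 329.7·32.26^(-0.1332) = 329.7·0.62957 = 207.570.
G = 288.1·(92.26 − 60)^(-0.07551) = 288.1·32.26^(-0.07551) = 288.1·0.76927 = 221.628.
B = 255 by definition for t > 66.
Rounded: (208, 222, 255).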